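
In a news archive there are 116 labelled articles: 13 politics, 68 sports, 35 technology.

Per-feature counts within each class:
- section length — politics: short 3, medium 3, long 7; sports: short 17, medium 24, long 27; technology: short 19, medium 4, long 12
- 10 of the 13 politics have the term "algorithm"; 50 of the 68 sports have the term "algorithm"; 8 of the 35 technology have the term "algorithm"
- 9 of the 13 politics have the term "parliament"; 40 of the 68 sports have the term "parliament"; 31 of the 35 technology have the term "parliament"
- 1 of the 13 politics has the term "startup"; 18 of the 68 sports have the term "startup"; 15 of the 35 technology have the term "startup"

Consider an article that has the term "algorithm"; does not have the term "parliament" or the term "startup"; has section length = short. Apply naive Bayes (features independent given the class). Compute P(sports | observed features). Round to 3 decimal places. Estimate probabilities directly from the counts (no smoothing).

politics: (13/116) × (3/13) × (10/13) × (4/13) × (12/13) ≈ 0.00565034
sports: (68/116) × (17/68) × (50/68) × (28/68) × (50/68) ≈ 0.0326259
technology: (35/116) × (19/35) × (8/35) × (4/35) × (20/35) ≈ 0.00244496
P(sports | x) = 0.0326259 / 0.0407212 ≈ 0.801

0.801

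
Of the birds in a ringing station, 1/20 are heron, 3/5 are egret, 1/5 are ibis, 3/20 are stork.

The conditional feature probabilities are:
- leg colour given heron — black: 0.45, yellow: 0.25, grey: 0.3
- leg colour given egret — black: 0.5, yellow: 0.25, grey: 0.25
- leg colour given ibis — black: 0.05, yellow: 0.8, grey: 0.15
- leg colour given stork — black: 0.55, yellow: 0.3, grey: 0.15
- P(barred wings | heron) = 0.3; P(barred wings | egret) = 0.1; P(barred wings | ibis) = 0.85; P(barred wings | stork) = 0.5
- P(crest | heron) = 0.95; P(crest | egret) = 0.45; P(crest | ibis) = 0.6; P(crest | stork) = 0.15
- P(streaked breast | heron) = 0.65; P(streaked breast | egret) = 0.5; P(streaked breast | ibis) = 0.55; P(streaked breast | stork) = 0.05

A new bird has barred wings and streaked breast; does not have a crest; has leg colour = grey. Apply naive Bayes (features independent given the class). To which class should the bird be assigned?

heron: 0.05 × 0.3 × 0.3 × (1−0.95) × 0.65 = 0.00014625
egret: 0.6 × 0.25 × 0.1 × (1−0.45) × 0.5 = 0.004125
ibis: 0.2 × 0.15 × 0.85 × (1−0.6) × 0.55 = 0.00561
stork: 0.15 × 0.15 × 0.5 × (1−0.15) × 0.05 = 0.000478125
Highest score → ibis.

ibis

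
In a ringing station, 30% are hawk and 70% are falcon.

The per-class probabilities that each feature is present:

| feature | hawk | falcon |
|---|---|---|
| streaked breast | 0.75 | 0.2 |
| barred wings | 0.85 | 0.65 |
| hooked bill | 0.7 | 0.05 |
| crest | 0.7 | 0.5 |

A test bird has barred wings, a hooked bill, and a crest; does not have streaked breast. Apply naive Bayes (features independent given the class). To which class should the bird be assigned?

hawk: 0.3 × (1−0.75) × 0.85 × 0.7 × 0.7 = 0.0312375
falcon: 0.7 × (1−0.2) × 0.65 × 0.05 × 0.5 = 0.0091
Highest score → hawk.

hawk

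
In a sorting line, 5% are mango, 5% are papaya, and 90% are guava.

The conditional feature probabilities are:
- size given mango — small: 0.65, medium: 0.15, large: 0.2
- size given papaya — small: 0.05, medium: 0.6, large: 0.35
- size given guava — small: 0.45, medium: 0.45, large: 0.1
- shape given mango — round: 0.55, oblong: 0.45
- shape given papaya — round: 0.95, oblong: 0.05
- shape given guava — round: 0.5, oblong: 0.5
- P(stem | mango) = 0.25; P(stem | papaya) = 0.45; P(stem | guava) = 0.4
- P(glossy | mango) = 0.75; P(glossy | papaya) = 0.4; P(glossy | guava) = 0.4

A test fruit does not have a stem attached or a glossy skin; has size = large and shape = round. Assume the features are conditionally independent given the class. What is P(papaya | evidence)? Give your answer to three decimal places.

mango: 0.05 × 0.2 × 0.55 × (1−0.25) × (1−0.75) = 0.00103125
papaya: 0.05 × 0.35 × 0.95 × (1−0.45) × (1−0.4) = 0.00548625
guava: 0.9 × 0.1 × 0.5 × (1−0.4) × (1−0.4) = 0.0162
P(papaya | x) = 0.00548625 / 0.0227175 ≈ 0.241

0.241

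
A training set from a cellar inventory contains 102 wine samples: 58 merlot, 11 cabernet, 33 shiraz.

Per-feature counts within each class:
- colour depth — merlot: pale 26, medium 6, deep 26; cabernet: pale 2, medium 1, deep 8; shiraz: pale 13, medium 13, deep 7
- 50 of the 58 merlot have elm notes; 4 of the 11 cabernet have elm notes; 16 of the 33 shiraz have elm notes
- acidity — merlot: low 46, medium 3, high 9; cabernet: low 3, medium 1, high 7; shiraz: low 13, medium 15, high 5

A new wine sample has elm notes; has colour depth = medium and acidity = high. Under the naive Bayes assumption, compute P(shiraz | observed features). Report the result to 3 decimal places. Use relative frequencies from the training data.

merlot: (58/102) × (6/58) × (50/58) × (9/58) ≈ 0.00786878
cabernet: (11/102) × (1/11) × (4/11) × (7/11) ≈ 0.00226868
shiraz: (33/102) × (13/33) × (16/33) × (5/33) ≈ 0.00936279
P(shiraz | x) = 0.00936279 / 0.01950025 ≈ 0.480

0.480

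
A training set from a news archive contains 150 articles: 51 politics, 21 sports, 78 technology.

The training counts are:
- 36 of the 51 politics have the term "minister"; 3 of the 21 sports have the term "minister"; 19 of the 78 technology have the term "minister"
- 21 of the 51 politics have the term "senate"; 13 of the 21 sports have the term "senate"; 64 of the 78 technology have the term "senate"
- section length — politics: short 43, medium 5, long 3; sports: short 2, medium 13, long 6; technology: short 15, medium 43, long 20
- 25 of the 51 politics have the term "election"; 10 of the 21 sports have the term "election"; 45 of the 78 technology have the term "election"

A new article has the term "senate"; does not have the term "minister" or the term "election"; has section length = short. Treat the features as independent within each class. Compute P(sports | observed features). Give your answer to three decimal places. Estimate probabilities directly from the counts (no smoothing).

0.078

politics: (51/150) × (15/51) × (21/51) × (43/51) × (26/51) ≈ 0.0176991
sports: (21/150) × (18/21) × (13/21) × (2/21) × (11/21) ≈ 0.00370586
technology: (78/150) × (59/78) × (64/78) × (15/78) × (33/78) ≈ 0.026258
P(sports | x) = 0.00370586 / 0.04766296 ≈ 0.078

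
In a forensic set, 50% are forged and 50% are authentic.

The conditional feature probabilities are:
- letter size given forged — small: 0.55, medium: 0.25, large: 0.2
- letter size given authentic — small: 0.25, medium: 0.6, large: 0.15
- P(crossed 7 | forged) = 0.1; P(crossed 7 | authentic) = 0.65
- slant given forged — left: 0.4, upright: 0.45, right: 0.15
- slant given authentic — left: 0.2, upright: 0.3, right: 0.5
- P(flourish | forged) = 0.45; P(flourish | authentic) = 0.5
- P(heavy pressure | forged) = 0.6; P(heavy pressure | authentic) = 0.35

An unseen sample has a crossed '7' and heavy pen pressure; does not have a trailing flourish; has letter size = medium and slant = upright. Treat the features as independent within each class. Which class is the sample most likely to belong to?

authentic

forged: 0.5 × 0.25 × 0.1 × 0.45 × (1−0.45) × 0.6 = 0.00185625
authentic: 0.5 × 0.6 × 0.65 × 0.3 × (1−0.5) × 0.35 = 0.0102375
Highest score → authentic.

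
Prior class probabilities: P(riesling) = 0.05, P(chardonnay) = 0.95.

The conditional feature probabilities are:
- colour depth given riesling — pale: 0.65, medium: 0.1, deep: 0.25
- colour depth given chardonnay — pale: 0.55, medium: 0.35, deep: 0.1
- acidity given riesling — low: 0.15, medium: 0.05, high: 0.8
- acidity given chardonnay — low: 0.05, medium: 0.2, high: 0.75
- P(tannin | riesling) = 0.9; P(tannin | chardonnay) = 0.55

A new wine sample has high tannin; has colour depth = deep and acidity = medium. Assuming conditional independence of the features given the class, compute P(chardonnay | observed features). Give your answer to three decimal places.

riesling: 0.05 × 0.25 × 0.05 × 0.9 = 0.0005625
chardonnay: 0.95 × 0.1 × 0.2 × 0.55 = 0.01045
P(chardonnay | x) = 0.01045 / 0.0110125 ≈ 0.949

0.949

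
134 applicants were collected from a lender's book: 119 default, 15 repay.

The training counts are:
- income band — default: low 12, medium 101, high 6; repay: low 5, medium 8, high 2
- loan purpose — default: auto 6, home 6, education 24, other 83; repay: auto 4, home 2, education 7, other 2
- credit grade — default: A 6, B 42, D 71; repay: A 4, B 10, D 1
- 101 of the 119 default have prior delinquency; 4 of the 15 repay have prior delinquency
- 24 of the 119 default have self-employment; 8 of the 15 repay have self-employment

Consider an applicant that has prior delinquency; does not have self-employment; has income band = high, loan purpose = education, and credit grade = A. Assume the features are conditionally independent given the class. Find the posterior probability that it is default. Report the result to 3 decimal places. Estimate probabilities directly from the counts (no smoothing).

default: (119/134) × (6/119) × (24/119) × (6/119) × (101/119) × (95/119) ≈ 0.000308508
repay: (15/134) × (2/15) × (7/15) × (4/15) × (4/15) × (7/15) ≈ 0.000231141
P(default | x) = 0.000308508 / 0.000539649 ≈ 0.572

0.572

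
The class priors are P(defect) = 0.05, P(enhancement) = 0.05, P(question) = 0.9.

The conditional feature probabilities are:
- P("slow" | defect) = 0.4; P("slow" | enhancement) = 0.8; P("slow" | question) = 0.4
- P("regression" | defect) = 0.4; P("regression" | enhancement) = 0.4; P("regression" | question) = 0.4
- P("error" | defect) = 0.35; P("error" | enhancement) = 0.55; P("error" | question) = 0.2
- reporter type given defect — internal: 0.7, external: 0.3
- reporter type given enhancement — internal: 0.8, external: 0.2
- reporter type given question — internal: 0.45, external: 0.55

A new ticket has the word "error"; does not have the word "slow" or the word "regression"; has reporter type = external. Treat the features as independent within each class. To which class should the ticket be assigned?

defect: 0.05 × (1−0.4) × (1−0.4) × 0.35 × 0.3 = 0.00189
enhancement: 0.05 × (1−0.8) × (1−0.4) × 0.55 × 0.2 = 0.00066
question: 0.9 × (1−0.4) × (1−0.4) × 0.2 × 0.55 = 0.03564
Highest score → question.

question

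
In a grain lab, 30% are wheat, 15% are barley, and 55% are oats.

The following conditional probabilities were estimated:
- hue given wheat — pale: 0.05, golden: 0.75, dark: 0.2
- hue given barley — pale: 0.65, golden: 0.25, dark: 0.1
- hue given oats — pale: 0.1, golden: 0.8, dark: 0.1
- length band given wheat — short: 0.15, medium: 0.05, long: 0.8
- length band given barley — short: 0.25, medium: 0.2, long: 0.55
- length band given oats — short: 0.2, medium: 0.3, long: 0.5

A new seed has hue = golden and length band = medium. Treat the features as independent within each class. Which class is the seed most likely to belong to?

oats

wheat: 0.3 × 0.75 × 0.05 = 0.01125
barley: 0.15 × 0.25 × 0.2 = 0.0075
oats: 0.55 × 0.8 × 0.3 = 0.132
Highest score → oats.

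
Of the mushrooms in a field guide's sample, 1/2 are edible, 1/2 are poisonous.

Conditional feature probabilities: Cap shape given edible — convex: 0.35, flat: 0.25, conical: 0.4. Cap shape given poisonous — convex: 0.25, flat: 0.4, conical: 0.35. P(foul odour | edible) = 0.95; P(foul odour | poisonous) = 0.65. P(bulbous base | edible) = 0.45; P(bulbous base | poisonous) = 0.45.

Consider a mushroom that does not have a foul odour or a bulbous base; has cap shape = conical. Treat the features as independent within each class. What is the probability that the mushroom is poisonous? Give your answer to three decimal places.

0.860

edible: 0.5 × 0.4 × (1−0.95) × (1−0.45) = 0.0055
poisonous: 0.5 × 0.35 × (1−0.65) × (1−0.45) = 0.0336875
P(poisonous | x) = 0.0336875 / 0.0391875 ≈ 0.860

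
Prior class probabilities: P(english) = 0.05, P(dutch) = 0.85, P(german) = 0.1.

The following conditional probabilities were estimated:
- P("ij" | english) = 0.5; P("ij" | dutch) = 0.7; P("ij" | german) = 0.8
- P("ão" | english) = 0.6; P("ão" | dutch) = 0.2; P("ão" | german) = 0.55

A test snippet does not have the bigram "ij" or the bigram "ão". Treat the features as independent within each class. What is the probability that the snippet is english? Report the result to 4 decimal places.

0.0448

english: 0.05 × (1−0.5) × (1−0.6) = 0.01
dutch: 0.85 × (1−0.7) × (1−0.2) = 0.204
german: 0.1 × (1−0.8) × (1−0.55) = 0.009
P(english | x) = 0.01 / 0.223 ≈ 0.0448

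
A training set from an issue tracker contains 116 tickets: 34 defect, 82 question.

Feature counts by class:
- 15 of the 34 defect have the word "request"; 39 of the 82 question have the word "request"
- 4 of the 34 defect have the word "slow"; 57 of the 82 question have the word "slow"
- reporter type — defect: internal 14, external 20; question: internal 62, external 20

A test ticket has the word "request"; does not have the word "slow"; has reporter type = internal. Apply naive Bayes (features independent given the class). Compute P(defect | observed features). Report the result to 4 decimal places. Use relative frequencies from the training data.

defect: (34/116) × (15/34) × (30/34) × (14/34) ≈ 0.0469813
question: (82/116) × (39/82) × (25/82) × (62/82) ≈ 0.0775016
P(defect | x) = 0.0469813 / 0.1244829 ≈ 0.3774

0.3774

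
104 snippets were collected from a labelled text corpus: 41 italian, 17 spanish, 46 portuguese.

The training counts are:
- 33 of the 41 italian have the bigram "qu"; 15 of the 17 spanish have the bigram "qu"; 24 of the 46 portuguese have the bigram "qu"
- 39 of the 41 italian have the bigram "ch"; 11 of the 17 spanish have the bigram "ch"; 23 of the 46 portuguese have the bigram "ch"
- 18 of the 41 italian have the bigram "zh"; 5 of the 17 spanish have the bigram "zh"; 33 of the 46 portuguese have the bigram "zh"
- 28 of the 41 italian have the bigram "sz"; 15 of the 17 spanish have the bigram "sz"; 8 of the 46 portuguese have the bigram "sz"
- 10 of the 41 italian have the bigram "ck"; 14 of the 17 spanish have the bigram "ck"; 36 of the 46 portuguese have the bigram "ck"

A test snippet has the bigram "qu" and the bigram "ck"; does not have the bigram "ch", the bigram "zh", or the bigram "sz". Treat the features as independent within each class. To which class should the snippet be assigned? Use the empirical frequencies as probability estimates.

portuguese

italian: (41/104) × (33/41) × (2/41) × (23/41) × (13/41) × (10/41) ≈ 0.000671501
spanish: (17/104) × (15/17) × (6/17) × (12/17) × (2/17) × (14/17) ≈ 0.00348139
portuguese: (46/104) × (24/46) × (23/46) × (13/46) × (38/46) × (36/46) ≈ 0.0210816
Highest score → portuguese.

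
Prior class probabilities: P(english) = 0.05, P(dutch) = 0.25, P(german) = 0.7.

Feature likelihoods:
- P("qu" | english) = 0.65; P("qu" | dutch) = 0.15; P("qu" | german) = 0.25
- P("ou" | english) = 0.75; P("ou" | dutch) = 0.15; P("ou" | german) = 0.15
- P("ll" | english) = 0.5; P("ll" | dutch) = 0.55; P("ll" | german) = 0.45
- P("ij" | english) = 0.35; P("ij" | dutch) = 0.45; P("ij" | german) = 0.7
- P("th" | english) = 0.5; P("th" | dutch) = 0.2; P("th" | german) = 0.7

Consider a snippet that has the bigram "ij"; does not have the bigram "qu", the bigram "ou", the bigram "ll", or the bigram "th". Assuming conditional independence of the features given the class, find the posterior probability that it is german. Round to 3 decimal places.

english: 0.05 × (1−0.65) × (1−0.75) × (1−0.5) × 0.35 × (1−0.5) = 0.0003828125
dutch: 0.25 × (1−0.15) × (1−0.15) × (1−0.55) × 0.45 × (1−0.2) = 0.02926125
german: 0.7 × (1−0.25) × (1−0.15) × (1−0.45) × 0.7 × (1−0.7) = 0.051541875
P(german | x) = 0.051541875 / 0.0811859375 ≈ 0.635

0.635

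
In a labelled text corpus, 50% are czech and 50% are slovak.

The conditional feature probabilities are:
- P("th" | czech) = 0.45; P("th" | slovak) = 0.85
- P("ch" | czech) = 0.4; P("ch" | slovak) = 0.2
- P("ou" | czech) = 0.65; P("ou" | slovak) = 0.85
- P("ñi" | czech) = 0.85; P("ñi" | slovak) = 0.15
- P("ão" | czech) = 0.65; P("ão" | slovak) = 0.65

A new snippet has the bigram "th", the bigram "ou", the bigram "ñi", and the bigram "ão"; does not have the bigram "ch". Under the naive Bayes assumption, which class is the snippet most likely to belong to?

czech

czech: 0.5 × 0.45 × (1−0.4) × 0.65 × 0.85 × 0.65 = 0.048481875
slovak: 0.5 × 0.85 × (1−0.2) × 0.85 × 0.15 × 0.65 = 0.0281775
Highest score → czech.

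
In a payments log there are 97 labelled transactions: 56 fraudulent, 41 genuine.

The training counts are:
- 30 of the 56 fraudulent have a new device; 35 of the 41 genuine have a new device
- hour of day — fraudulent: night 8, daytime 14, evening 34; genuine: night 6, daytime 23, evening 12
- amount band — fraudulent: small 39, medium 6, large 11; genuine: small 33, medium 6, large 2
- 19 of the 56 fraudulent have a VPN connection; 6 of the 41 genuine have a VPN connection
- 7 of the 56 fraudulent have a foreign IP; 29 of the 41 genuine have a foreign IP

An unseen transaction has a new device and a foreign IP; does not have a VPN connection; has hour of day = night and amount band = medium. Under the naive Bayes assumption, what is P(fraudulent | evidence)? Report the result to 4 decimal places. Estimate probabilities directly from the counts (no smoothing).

0.0773

fraudulent: (56/97) × (30/56) × (8/56) × (6/56) × (37/56) × (7/56) ≈ 0.000390965
genuine: (41/97) × (35/41) × (6/41) × (6/41) × (35/41) × (29/41) ≈ 0.00466584
P(fraudulent | x) = 0.000390965 / 0.005056805 ≈ 0.0773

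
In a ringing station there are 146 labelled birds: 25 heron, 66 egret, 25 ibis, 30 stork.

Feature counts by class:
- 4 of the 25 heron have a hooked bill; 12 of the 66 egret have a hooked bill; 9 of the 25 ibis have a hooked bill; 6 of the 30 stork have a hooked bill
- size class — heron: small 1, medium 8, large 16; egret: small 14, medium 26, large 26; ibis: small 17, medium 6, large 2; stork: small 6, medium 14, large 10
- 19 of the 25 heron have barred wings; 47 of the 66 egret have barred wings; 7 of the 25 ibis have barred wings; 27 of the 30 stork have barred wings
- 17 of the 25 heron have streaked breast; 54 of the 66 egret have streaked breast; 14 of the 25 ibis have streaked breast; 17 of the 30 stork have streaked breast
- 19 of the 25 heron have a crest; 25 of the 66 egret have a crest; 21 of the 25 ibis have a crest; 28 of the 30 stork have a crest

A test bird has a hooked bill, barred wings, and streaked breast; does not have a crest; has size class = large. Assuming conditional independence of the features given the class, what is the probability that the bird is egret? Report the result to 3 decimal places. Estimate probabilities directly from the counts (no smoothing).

heron: (25/146) × (4/25) × (16/25) × (19/25) × (17/25) × (6/25) ≈ 0.00217481
egret: (66/146) × (12/66) × (26/66) × (47/66) × (54/66) × (41/66) ≈ 0.0117193
ibis: (25/146) × (9/25) × (2/25) × (7/25) × (14/25) × (4/25) ≈ 0.000123722
stork: (30/146) × (6/30) × (10/30) × (27/30) × (17/30) × (2/30) ≈ 0.000465753
P(egret | x) = 0.0117193 / 0.014483585 ≈ 0.809

0.809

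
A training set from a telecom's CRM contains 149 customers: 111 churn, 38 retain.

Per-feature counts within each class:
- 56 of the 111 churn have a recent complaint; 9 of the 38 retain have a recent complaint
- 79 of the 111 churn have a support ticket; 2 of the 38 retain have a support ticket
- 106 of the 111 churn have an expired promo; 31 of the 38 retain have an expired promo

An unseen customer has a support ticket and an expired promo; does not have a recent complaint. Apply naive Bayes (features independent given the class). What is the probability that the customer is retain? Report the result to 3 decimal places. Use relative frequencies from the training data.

churn: (111/149) × (55/111) × (79/111) × (106/111) ≈ 0.250878
retain: (38/149) × (29/38) × (2/38) × (31/38) ≈ 0.00835673
P(retain | x) = 0.00835673 / 0.25923473 ≈ 0.032

0.032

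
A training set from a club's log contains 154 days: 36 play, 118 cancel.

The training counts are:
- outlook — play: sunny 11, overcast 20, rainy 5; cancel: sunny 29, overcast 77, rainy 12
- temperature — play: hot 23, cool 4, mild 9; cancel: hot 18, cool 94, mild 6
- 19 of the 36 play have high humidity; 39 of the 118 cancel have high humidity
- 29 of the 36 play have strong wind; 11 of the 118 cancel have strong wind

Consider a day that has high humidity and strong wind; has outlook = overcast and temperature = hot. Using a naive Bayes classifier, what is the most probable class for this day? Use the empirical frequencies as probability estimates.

play: (36/154) × (20/36) × (23/36) × (19/36) × (29/36) ≈ 0.0352762
cancel: (118/154) × (77/118) × (18/118) × (39/118) × (11/118) ≈ 0.00234992
Highest score → play.

play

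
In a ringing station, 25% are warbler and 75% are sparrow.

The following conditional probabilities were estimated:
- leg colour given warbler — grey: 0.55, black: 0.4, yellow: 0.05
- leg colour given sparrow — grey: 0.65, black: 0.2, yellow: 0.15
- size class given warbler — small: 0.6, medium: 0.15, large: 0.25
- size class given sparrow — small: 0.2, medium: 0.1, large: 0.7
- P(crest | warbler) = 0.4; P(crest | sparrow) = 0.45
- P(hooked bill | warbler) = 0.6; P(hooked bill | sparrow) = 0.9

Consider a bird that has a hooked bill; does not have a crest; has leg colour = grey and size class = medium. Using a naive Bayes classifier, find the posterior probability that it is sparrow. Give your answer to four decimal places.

0.7647

warbler: 0.25 × 0.55 × 0.15 × (1−0.4) × 0.6 = 0.007425
sparrow: 0.75 × 0.65 × 0.1 × (1−0.45) × 0.9 = 0.02413125
P(sparrow | x) = 0.02413125 / 0.03155625 ≈ 0.7647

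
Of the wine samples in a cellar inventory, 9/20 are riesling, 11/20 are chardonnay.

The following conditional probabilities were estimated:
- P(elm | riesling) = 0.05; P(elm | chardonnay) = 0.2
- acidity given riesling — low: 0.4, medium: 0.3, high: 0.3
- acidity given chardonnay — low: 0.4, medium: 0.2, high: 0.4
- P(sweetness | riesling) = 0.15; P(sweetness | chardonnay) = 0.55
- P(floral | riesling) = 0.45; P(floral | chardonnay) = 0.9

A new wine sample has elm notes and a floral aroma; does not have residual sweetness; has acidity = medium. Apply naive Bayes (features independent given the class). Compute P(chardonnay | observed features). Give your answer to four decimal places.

riesling: 0.45 × 0.05 × 0.3 × (1−0.15) × 0.45 = 0.002581875
chardonnay: 0.55 × 0.2 × 0.2 × (1−0.55) × 0.9 = 0.00891
P(chardonnay | x) = 0.00891 / 0.011491875 ≈ 0.7753

0.7753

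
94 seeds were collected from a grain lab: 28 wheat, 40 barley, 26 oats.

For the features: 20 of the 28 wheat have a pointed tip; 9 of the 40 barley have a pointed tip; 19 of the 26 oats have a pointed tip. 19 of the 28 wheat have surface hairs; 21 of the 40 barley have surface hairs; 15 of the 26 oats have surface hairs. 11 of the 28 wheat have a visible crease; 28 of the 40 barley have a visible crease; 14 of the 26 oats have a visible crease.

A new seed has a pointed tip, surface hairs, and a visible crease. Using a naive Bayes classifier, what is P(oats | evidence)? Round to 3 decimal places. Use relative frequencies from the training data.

0.406

wheat: (28/94) × (20/28) × (19/28) × (11/28) ≈ 0.0567195
barley: (40/94) × (9/40) × (21/40) × (28/40) ≈ 0.0351862
oats: (26/94) × (19/26) × (15/26) × (14/26) ≈ 0.0627911
P(oats | x) = 0.0627911 / 0.1546968 ≈ 0.406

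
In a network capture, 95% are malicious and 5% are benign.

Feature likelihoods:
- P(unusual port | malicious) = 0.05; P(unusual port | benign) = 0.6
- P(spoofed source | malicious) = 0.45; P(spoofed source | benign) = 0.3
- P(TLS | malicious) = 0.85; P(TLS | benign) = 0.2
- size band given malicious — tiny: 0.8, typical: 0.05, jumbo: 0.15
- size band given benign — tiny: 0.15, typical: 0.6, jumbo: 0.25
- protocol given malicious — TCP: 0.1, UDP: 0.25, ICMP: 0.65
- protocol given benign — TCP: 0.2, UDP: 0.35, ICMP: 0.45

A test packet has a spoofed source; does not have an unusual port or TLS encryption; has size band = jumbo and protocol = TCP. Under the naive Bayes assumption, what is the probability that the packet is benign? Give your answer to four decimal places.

0.2080

malicious: 0.95 × (1−0.05) × 0.45 × (1−0.85) × 0.15 × 0.1 = 0.00091378125
benign: 0.05 × (1−0.6) × 0.3 × (1−0.2) × 0.25 × 0.2 = 0.00024
P(benign | x) = 0.00024 / 0.00115378125 ≈ 0.2080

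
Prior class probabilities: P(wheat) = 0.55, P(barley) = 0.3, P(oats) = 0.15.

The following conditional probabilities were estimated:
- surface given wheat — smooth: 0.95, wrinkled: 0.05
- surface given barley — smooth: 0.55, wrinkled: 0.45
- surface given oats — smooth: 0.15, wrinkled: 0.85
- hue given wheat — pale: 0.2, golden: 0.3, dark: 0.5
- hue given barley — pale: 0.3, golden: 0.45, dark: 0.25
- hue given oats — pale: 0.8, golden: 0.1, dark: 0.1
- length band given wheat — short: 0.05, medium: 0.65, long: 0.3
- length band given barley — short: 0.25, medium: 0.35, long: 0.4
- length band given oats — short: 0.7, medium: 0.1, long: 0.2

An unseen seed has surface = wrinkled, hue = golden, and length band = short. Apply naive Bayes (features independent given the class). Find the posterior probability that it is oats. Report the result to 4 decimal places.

wheat: 0.55 × 0.05 × 0.3 × 0.05 = 0.0004125
barley: 0.3 × 0.45 × 0.45 × 0.25 = 0.0151875
oats: 0.15 × 0.85 × 0.1 × 0.7 = 0.008925
P(oats | x) = 0.008925 / 0.024525 ≈ 0.3639

0.3639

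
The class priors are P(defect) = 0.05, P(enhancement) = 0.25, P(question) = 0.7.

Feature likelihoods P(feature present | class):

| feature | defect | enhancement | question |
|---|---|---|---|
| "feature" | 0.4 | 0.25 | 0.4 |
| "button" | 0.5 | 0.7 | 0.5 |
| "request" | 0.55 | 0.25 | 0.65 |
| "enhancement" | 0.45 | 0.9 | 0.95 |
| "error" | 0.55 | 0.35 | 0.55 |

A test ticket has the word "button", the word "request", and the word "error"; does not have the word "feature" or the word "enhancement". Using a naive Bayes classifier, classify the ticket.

question

defect: 0.05 × (1−0.4) × 0.5 × 0.55 × (1−0.45) × 0.55 = 0.002495625
enhancement: 0.25 × (1−0.25) × 0.7 × 0.25 × (1−0.9) × 0.35 = 0.0011484375
question: 0.7 × (1−0.4) × 0.5 × 0.65 × (1−0.95) × 0.55 = 0.00375375
Highest score → question.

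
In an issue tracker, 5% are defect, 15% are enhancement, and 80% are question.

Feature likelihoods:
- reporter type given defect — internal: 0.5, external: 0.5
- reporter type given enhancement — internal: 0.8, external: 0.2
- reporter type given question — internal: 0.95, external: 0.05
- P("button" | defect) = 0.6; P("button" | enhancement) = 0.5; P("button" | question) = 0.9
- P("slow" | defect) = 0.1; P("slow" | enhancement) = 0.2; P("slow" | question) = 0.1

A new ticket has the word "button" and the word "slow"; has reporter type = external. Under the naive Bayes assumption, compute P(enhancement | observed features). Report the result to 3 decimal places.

defect: 0.05 × 0.5 × 0.6 × 0.1 = 0.0015
enhancement: 0.15 × 0.2 × 0.5 × 0.2 = 0.003
question: 0.8 × 0.05 × 0.9 × 0.1 = 0.0036
P(enhancement | x) = 0.003 / 0.0081 ≈ 0.370

0.370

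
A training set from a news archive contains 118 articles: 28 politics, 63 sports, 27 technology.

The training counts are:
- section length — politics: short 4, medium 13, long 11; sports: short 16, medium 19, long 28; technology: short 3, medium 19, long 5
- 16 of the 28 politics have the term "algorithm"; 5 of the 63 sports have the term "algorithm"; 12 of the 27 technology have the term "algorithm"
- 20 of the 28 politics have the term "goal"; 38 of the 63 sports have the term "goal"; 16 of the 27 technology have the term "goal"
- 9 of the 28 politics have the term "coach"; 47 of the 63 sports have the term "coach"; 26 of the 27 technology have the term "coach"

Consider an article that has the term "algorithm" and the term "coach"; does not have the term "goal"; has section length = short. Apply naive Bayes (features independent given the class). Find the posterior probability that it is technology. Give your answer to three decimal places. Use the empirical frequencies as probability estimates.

politics: (28/118) × (4/28) × (16/28) × (8/28) × (9/28) ≈ 0.00177892
sports: (63/118) × (16/63) × (5/63) × (25/63) × (47/63) ≈ 0.00318584
technology: (27/118) × (3/27) × (12/27) × (11/27) × (26/27) ≈ 0.00443297
P(technology | x) = 0.00443297 / 0.00939773 ≈ 0.472

0.472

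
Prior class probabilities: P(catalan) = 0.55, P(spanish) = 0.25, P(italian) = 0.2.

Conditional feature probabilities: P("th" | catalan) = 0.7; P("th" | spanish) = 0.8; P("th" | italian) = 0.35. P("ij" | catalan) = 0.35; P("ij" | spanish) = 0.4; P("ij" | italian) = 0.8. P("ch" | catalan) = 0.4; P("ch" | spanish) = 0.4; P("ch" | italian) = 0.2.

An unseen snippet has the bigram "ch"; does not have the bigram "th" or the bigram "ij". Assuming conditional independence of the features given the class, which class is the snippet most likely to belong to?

catalan: 0.55 × (1−0.7) × (1−0.35) × 0.4 = 0.0429
spanish: 0.25 × (1−0.8) × (1−0.4) × 0.4 = 0.012
italian: 0.2 × (1−0.35) × (1−0.8) × 0.2 = 0.0052
Highest score → catalan.

catalan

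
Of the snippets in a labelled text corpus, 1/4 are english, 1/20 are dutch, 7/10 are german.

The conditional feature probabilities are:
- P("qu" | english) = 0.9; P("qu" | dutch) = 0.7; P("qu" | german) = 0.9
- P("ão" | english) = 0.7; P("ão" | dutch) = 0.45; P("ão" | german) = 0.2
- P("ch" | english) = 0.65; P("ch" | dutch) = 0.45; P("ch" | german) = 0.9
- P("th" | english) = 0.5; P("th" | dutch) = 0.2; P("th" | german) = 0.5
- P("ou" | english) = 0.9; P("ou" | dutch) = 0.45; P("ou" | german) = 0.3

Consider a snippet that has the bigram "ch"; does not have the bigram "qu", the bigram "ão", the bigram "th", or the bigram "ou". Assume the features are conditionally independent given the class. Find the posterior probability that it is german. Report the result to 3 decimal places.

english: 0.25 × (1−0.9) × (1−0.7) × 0.65 × (1−0.5) × (1−0.9) = 0.00024375
dutch: 0.05 × (1−0.7) × (1−0.45) × 0.45 × (1−0.2) × (1−0.45) = 0.0016335
german: 0.7 × (1−0.9) × (1−0.2) × 0.9 × (1−0.5) × (1−0.3) = 0.01764
P(german | x) = 0.01764 / 0.01951725 ≈ 0.904

0.904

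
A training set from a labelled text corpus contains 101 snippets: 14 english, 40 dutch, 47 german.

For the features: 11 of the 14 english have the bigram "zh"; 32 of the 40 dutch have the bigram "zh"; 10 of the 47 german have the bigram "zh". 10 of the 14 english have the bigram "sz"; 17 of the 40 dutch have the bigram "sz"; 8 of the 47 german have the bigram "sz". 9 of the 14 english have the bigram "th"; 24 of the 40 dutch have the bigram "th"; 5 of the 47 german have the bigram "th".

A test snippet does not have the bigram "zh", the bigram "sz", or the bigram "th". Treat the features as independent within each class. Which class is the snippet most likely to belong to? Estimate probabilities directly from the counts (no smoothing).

german

english: (14/101) × (3/14) × (4/14) × (5/14) ≈ 0.00303092
dutch: (40/101) × (8/40) × (23/40) × (16/40) ≈ 0.0182178
german: (47/101) × (37/47) × (39/47) × (42/47) ≈ 0.271643
Highest score → german.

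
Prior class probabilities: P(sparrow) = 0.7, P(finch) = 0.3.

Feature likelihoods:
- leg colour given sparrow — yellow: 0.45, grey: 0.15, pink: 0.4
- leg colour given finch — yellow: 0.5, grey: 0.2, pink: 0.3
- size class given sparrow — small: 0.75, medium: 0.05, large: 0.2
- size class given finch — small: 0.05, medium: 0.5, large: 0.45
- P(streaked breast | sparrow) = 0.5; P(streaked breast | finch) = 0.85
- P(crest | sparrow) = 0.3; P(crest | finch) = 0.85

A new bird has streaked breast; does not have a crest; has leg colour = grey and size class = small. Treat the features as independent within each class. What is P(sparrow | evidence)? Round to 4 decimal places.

0.9863

sparrow: 0.7 × 0.15 × 0.75 × 0.5 × (1−0.3) = 0.0275625
finch: 0.3 × 0.2 × 0.05 × 0.85 × (1−0.85) = 0.0003825
P(sparrow | x) = 0.0275625 / 0.027945 ≈ 0.9863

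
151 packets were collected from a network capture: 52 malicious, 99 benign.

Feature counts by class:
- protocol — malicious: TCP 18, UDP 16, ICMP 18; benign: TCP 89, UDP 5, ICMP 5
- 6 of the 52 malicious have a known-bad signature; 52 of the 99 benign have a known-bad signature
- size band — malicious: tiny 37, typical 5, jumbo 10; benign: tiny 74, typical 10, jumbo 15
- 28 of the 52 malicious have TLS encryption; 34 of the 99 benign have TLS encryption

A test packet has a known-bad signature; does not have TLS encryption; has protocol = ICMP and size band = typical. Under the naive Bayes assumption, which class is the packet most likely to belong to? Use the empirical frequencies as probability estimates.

benign

malicious: (52/151) × (18/52) × (6/52) × (5/52) × (24/52) ≈ 0.000610405
benign: (99/151) × (5/99) × (52/99) × (10/99) × (65/99) ≈ 0.00115346
Highest score → benign.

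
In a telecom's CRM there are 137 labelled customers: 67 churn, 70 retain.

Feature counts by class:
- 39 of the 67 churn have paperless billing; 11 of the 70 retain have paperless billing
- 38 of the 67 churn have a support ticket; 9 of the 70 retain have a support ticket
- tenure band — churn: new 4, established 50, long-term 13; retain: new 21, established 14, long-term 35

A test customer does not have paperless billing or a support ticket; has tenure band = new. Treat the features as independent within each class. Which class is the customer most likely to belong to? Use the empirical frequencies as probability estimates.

churn: (67/137) × (28/67) × (29/67) × (4/67) ≈ 0.00528136
retain: (70/137) × (59/70) × (61/70) × (21/70) ≈ 0.112586
Highest score → retain.

retain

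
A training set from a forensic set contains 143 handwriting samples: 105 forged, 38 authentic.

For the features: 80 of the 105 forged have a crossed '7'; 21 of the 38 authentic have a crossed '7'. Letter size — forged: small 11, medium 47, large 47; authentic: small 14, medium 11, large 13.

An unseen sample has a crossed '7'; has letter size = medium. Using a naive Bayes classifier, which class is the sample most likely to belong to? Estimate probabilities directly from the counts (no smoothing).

forged: (105/143) × (80/105) × (47/105) ≈ 0.250416
authentic: (38/143) × (21/38) × (11/38) ≈ 0.0425101
Highest score → forged.

forged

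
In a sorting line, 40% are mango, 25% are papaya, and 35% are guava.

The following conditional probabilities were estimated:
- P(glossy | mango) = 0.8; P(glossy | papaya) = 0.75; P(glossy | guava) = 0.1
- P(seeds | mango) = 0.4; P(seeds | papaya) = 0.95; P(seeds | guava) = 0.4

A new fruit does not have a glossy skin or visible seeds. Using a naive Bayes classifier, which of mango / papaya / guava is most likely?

guava

mango: 0.4 × (1−0.8) × (1−0.4) = 0.048
papaya: 0.25 × (1−0.75) × (1−0.95) = 0.003125
guava: 0.35 × (1−0.1) × (1−0.4) = 0.189
Highest score → guava.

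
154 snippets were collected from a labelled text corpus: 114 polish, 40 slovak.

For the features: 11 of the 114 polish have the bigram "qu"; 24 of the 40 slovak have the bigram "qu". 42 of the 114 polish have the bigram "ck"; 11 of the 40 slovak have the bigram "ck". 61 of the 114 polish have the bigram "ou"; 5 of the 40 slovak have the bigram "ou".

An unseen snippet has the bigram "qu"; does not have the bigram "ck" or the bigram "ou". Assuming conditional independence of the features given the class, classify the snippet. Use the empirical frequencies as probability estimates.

polish: (114/154) × (11/114) × (72/114) × (53/114) ≈ 0.0209735
slovak: (40/154) × (24/40) × (29/40) × (35/40) ≈ 0.0988636
Highest score → slovak.

slovak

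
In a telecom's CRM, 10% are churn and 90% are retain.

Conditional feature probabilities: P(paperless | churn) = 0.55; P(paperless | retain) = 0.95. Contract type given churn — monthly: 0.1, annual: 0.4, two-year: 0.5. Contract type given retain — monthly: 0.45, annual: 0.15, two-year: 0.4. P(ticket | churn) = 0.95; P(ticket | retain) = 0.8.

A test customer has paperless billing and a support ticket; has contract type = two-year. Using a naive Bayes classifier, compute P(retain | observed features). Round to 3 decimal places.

churn: 0.1 × 0.55 × 0.5 × 0.95 = 0.026125
retain: 0.9 × 0.95 × 0.4 × 0.8 = 0.2736
P(retain | x) = 0.2736 / 0.299725 ≈ 0.913

0.913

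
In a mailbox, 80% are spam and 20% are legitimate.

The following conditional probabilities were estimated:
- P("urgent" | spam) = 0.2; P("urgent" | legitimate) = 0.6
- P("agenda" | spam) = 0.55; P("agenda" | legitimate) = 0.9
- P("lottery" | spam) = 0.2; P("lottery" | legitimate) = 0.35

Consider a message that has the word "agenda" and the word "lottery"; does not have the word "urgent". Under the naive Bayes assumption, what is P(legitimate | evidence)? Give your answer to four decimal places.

spam: 0.8 × (1−0.2) × 0.55 × 0.2 = 0.0704
legitimate: 0.2 × (1−0.6) × 0.9 × 0.35 = 0.0252
P(legitimate | x) = 0.0252 / 0.0956 ≈ 0.2636

0.2636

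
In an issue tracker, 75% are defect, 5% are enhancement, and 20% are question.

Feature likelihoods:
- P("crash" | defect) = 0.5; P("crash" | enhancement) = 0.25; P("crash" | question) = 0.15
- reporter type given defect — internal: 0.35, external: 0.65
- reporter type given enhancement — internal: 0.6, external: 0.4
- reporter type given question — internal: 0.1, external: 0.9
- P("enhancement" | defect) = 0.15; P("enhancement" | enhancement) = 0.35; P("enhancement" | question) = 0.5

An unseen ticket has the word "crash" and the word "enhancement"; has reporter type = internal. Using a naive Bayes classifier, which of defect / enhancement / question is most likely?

defect

defect: 0.75 × 0.5 × 0.35 × 0.15 = 0.0196875
enhancement: 0.05 × 0.25 × 0.6 × 0.35 = 0.002625
question: 0.2 × 0.15 × 0.1 × 0.5 = 0.0015
Highest score → defect.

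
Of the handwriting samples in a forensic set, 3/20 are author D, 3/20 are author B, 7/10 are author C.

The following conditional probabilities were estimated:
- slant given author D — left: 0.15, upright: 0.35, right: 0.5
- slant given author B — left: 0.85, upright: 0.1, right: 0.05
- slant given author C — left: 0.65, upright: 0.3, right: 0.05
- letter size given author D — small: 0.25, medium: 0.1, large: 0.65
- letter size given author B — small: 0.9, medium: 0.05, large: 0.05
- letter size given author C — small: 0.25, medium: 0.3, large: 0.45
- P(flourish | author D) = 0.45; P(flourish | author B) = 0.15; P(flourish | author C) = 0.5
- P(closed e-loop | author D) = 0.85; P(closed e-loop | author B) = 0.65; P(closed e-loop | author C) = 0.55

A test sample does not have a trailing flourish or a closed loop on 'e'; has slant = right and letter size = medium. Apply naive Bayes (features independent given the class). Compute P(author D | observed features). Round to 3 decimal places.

author D: 0.15 × 0.5 × 0.1 × (1−0.45) × (1−0.85) = 0.00061875
author B: 0.15 × 0.05 × 0.05 × (1−0.15) × (1−0.65) = 0.0001115625
author C: 0.7 × 0.05 × 0.3 × (1−0.5) × (1−0.55) = 0.0023625
P(author D | x) = 0.00061875 / 0.0030928125 ≈ 0.200

0.200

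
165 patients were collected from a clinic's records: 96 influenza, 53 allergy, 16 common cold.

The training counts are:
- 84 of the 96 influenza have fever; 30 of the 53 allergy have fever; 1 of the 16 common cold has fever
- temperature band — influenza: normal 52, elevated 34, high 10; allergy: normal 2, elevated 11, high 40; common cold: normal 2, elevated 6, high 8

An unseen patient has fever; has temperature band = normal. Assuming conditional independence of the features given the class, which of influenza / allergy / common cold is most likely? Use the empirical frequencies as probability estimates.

influenza

influenza: (96/165) × (84/96) × (52/96) ≈ 0.275758
allergy: (53/165) × (30/53) × (2/53) ≈ 0.00686106
common cold: (16/165) × (1/16) × (2/16) ≈ 0.000757576
Highest score → influenza.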